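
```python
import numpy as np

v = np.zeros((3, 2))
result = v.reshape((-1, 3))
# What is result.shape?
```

(2, 3)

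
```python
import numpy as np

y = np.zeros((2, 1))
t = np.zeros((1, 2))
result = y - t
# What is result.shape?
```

(2, 2)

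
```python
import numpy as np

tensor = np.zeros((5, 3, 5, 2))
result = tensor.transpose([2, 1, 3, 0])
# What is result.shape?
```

(5, 3, 2, 5)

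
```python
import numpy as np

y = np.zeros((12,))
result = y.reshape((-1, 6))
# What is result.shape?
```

(2, 6)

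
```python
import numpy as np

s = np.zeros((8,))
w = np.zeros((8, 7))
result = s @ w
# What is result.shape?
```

(7,)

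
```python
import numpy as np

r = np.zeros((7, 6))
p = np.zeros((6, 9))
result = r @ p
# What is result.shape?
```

(7, 9)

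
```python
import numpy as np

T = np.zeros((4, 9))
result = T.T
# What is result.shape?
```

(9, 4)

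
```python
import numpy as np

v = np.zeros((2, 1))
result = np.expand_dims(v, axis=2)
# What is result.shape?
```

(2, 1, 1)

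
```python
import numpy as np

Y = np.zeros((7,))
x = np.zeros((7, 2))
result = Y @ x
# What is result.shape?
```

(2,)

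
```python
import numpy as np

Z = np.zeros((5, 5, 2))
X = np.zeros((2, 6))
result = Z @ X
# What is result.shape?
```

(5, 5, 6)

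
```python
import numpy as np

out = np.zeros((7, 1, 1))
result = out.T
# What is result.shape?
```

(1, 1, 7)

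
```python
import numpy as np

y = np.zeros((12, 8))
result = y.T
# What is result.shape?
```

(8, 12)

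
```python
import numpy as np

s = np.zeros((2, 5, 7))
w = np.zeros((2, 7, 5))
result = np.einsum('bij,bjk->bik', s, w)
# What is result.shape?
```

(2, 5, 5)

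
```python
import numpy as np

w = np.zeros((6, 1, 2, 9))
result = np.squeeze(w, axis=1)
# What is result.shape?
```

(6, 2, 9)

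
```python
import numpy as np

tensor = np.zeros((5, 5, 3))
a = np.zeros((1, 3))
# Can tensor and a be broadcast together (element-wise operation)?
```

Yes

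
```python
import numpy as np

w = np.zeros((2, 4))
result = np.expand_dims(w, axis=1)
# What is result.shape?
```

(2, 1, 4)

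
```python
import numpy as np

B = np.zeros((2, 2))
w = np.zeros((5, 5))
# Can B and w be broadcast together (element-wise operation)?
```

No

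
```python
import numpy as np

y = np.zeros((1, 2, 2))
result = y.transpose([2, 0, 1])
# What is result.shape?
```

(2, 1, 2)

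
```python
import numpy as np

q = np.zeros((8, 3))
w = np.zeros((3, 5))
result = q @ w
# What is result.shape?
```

(8, 5)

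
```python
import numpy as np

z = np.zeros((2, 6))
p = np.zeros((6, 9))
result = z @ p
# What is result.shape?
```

(2, 9)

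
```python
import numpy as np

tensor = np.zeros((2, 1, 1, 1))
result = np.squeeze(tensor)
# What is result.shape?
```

(2,)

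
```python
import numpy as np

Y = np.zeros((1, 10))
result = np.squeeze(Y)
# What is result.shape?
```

(10,)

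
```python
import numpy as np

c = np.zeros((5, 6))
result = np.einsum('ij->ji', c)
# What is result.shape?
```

(6, 5)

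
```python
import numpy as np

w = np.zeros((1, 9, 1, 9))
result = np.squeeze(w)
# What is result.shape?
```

(9, 9)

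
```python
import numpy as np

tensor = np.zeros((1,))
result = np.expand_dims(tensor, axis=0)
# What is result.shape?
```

(1, 1)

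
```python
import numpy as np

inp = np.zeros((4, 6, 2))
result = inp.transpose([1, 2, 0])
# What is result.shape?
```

(6, 2, 4)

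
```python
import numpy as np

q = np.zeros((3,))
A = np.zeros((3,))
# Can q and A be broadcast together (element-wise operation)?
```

Yes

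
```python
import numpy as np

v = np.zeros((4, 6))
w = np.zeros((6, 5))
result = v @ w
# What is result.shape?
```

(4, 5)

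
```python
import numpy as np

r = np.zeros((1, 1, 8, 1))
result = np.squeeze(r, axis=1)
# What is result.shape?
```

(1, 8, 1)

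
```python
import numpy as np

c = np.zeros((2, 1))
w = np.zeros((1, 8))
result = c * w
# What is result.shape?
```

(2, 8)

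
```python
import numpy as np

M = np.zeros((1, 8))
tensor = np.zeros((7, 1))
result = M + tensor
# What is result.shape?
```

(7, 8)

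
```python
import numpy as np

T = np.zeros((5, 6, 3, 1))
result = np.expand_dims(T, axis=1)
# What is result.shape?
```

(5, 1, 6, 3, 1)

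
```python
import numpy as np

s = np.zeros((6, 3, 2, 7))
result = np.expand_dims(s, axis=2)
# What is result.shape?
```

(6, 3, 1, 2, 7)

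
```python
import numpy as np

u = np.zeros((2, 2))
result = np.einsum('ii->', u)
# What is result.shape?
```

()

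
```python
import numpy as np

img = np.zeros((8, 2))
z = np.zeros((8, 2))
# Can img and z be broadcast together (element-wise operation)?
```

Yes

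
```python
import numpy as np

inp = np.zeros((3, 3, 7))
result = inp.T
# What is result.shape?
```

(7, 3, 3)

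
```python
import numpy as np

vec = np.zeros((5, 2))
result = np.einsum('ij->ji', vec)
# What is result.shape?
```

(2, 5)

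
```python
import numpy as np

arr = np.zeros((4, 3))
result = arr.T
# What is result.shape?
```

(3, 4)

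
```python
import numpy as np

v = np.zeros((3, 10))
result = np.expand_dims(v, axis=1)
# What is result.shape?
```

(3, 1, 10)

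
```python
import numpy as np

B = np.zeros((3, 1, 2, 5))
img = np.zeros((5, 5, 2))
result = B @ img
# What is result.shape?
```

(3, 5, 2, 2)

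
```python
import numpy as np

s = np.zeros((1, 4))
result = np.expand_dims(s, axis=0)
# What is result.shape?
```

(1, 1, 4)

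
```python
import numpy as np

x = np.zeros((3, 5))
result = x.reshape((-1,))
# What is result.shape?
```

(15,)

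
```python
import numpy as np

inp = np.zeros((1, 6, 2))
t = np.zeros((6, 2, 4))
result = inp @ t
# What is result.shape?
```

(6, 6, 4)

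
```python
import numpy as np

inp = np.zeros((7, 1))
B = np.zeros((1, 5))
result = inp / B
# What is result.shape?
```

(7, 5)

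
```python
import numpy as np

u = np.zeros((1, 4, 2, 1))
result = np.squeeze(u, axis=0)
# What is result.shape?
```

(4, 2, 1)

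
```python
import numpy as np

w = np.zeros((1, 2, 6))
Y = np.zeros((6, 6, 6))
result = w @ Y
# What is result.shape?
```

(6, 2, 6)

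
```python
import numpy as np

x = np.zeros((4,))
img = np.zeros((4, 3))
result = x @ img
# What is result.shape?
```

(3,)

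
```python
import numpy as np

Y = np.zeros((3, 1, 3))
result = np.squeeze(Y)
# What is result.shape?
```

(3, 3)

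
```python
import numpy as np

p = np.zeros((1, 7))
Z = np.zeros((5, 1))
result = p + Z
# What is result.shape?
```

(5, 7)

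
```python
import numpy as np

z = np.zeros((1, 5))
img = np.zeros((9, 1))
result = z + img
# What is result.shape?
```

(9, 5)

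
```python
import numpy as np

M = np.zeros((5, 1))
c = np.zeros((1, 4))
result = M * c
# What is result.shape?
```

(5, 4)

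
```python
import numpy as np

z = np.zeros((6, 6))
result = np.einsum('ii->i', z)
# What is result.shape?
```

(6,)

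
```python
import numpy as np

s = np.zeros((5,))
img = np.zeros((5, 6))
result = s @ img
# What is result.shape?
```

(6,)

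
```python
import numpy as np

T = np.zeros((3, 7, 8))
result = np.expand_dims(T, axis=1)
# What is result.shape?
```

(3, 1, 7, 8)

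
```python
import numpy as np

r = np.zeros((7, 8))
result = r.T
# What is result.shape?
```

(8, 7)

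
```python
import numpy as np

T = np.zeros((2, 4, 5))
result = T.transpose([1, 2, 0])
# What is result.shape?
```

(4, 5, 2)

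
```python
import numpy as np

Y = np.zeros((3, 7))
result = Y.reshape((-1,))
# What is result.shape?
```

(21,)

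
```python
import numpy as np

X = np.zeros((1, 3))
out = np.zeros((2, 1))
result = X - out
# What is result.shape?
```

(2, 3)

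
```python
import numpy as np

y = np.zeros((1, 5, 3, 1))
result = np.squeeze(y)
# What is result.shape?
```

(5, 3)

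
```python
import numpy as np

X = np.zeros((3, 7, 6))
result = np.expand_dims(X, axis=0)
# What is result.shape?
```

(1, 3, 7, 6)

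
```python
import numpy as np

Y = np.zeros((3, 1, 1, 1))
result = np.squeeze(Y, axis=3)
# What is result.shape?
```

(3, 1, 1)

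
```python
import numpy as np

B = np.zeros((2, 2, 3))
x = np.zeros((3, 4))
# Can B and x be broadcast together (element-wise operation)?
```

No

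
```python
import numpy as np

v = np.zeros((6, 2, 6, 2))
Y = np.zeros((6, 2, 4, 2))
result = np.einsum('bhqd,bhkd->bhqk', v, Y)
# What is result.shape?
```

(6, 2, 6, 4)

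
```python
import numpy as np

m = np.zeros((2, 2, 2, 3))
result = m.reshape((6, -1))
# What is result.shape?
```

(6, 4)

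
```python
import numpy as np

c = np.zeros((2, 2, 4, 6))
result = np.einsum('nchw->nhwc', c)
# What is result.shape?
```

(2, 4, 6, 2)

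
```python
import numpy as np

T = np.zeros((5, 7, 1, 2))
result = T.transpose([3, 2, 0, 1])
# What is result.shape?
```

(2, 1, 5, 7)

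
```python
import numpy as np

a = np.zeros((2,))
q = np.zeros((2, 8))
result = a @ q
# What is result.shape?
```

(8,)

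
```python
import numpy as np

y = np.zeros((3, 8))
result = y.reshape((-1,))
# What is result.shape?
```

(24,)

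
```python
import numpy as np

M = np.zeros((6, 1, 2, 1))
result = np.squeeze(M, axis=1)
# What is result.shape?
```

(6, 2, 1)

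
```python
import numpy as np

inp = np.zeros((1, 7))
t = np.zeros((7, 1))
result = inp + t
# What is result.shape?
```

(7, 7)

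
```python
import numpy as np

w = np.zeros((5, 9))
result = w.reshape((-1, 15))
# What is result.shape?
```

(3, 15)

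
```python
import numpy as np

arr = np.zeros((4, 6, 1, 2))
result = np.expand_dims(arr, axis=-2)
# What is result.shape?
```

(4, 6, 1, 1, 2)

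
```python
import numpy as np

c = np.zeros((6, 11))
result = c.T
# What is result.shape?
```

(11, 6)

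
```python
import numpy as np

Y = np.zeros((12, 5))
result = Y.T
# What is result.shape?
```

(5, 12)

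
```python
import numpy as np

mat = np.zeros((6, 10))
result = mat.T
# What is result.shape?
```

(10, 6)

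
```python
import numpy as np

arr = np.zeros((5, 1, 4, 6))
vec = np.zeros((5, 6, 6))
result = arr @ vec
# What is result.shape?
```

(5, 5, 4, 6)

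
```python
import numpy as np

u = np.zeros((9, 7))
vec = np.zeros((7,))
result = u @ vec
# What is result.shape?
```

(9,)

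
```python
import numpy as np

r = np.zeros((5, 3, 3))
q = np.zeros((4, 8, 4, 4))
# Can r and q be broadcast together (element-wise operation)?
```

No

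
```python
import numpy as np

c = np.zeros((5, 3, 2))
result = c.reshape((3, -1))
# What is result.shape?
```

(3, 10)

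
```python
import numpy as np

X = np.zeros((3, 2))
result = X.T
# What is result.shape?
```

(2, 3)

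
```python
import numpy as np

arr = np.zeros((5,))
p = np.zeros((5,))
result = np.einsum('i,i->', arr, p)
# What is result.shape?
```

()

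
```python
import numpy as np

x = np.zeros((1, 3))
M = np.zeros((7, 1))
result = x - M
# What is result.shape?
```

(7, 3)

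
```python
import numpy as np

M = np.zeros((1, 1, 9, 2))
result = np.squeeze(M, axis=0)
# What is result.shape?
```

(1, 9, 2)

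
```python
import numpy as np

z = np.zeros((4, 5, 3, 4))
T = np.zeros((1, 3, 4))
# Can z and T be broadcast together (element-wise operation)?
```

Yes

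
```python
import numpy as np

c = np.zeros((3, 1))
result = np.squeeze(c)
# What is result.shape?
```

(3,)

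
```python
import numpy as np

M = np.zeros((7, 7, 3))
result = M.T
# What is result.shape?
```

(3, 7, 7)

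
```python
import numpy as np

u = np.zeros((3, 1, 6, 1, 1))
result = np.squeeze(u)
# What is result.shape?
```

(3, 6)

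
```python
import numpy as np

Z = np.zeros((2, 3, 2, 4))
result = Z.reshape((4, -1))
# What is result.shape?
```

(4, 12)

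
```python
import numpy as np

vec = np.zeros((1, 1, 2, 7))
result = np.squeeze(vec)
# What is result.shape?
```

(2, 7)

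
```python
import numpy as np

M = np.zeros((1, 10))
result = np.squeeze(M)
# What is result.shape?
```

(10,)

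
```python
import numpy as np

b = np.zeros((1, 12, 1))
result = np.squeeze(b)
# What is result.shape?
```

(12,)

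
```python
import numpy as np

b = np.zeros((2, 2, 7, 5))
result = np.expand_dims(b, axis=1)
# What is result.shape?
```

(2, 1, 2, 7, 5)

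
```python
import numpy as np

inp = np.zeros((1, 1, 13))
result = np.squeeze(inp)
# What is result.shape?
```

(13,)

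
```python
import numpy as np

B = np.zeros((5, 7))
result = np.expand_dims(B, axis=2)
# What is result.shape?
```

(5, 7, 1)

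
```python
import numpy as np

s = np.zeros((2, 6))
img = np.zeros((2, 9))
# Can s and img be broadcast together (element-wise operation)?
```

No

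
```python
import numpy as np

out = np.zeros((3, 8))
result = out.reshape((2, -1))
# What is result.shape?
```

(2, 12)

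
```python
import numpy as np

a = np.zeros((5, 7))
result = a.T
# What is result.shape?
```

(7, 5)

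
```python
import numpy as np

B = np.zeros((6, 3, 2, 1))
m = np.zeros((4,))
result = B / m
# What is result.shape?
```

(6, 3, 2, 4)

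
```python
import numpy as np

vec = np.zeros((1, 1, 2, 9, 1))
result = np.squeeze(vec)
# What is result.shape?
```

(2, 9)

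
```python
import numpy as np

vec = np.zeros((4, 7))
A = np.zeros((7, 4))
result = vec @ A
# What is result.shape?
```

(4, 4)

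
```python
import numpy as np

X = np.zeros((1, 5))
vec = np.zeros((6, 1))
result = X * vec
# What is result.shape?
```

(6, 5)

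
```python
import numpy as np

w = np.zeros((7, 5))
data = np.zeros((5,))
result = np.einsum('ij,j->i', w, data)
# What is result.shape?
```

(7,)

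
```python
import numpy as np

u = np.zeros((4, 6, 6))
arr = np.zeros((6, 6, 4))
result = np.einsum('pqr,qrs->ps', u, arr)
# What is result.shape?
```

(4, 4)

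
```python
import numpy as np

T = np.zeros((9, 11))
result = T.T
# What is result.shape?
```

(11, 9)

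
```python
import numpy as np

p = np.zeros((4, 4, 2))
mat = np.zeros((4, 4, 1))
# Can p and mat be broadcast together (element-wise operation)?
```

Yes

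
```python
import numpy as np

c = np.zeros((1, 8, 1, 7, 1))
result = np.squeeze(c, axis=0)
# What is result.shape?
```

(8, 1, 7, 1)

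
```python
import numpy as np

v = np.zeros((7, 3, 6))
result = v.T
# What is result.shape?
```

(6, 3, 7)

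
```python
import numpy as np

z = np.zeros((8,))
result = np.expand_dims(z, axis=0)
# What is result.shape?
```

(1, 8)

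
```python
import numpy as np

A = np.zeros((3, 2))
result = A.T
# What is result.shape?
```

(2, 3)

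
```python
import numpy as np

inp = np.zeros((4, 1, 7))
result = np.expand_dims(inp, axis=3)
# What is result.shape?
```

(4, 1, 7, 1)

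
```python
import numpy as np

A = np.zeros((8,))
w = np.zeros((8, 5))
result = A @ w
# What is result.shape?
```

(5,)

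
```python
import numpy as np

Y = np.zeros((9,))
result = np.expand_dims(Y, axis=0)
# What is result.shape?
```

(1, 9)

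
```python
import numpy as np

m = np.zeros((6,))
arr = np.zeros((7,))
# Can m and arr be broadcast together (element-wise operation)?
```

No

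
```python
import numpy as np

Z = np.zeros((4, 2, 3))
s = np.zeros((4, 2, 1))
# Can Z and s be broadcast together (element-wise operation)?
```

Yes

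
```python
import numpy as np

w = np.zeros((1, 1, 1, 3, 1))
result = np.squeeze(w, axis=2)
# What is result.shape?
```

(1, 1, 3, 1)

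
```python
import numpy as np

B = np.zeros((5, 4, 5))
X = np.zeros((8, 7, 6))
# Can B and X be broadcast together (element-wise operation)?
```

No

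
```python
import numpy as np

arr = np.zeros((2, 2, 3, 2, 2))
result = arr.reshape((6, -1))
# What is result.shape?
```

(6, 8)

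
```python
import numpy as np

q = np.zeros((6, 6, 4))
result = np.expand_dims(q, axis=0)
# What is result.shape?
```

(1, 6, 6, 4)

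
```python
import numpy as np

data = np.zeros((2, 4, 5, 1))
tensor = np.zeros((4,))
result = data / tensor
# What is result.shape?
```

(2, 4, 5, 4)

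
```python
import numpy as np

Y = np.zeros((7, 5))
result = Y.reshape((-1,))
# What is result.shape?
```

(35,)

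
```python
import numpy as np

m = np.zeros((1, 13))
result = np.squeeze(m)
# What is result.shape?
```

(13,)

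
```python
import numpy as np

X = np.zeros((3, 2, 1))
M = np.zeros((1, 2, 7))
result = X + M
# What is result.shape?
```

(3, 2, 7)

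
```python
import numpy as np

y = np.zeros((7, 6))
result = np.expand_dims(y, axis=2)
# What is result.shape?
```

(7, 6, 1)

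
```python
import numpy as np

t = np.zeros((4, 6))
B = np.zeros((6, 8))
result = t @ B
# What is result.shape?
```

(4, 8)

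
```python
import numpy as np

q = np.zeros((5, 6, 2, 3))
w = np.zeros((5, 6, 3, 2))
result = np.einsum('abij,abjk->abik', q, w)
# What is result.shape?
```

(5, 6, 2, 2)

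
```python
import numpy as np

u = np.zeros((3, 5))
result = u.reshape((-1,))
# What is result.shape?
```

(15,)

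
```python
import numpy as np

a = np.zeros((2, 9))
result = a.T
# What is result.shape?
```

(9, 2)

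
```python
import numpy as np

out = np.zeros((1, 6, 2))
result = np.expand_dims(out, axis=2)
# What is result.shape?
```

(1, 6, 1, 2)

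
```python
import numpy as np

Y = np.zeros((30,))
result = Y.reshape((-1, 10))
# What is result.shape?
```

(3, 10)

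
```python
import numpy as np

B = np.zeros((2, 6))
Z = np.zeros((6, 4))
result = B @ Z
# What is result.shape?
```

(2, 4)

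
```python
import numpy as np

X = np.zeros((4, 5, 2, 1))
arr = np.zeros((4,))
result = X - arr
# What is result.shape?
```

(4, 5, 2, 4)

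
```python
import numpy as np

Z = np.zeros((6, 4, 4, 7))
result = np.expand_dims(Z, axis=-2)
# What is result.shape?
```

(6, 4, 4, 1, 7)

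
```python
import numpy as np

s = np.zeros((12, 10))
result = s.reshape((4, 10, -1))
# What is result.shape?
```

(4, 10, 3)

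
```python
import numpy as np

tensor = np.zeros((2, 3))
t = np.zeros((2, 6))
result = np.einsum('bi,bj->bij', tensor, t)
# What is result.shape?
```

(2, 3, 6)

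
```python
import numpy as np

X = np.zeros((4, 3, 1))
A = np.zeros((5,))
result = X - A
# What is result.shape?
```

(4, 3, 5)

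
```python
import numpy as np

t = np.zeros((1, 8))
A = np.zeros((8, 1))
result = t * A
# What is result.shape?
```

(8, 8)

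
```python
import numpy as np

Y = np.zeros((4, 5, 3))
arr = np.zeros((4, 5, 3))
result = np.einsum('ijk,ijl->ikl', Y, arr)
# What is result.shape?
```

(4, 3, 3)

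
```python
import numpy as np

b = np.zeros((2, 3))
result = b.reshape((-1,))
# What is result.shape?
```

(6,)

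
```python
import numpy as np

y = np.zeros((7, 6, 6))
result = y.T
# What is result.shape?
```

(6, 6, 7)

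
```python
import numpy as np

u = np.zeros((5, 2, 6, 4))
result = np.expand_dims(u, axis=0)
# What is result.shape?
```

(1, 5, 2, 6, 4)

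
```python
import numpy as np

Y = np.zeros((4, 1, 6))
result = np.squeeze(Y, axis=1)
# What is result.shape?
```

(4, 6)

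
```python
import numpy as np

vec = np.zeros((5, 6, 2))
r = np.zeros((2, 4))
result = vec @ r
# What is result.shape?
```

(5, 6, 4)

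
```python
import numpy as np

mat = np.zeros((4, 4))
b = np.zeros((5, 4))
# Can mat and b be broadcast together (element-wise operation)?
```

No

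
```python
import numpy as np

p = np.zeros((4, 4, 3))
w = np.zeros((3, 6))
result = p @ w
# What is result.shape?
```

(4, 4, 6)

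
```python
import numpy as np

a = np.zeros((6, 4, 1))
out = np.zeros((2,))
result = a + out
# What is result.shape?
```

(6, 4, 2)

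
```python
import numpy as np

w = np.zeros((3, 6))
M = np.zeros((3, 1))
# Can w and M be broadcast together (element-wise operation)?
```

Yes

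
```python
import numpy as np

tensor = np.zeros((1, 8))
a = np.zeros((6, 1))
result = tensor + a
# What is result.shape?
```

(6, 8)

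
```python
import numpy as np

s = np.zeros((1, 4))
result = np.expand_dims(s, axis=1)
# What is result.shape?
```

(1, 1, 4)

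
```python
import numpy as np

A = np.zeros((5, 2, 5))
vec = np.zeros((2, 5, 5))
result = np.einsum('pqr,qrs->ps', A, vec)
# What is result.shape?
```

(5, 5)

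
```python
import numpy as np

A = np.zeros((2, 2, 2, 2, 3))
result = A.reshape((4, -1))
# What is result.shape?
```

(4, 12)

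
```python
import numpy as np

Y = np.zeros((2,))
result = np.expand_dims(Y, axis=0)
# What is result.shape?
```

(1, 2)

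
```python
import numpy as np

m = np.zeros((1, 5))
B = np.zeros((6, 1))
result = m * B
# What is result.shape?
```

(6, 5)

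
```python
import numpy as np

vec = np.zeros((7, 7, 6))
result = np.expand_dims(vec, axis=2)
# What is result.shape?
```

(7, 7, 1, 6)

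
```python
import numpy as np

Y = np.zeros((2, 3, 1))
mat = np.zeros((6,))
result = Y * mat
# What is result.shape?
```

(2, 3, 6)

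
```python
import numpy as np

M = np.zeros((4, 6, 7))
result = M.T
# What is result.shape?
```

(7, 6, 4)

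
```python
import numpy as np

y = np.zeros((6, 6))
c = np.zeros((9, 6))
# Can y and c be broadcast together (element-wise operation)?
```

No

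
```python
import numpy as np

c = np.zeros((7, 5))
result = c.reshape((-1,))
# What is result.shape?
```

(35,)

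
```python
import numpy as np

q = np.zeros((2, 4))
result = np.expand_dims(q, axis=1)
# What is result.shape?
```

(2, 1, 4)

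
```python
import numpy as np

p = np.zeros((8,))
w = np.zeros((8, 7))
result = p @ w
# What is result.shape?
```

(7,)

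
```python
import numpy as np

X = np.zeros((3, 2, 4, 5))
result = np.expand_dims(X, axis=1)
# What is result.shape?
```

(3, 1, 2, 4, 5)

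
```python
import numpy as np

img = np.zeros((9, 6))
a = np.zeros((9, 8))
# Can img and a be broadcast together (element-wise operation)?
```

No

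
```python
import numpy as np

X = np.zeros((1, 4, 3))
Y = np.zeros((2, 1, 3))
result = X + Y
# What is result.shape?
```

(2, 4, 3)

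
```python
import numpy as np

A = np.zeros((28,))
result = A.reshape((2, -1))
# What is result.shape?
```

(2, 14)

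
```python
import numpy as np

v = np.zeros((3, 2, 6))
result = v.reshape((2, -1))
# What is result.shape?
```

(2, 18)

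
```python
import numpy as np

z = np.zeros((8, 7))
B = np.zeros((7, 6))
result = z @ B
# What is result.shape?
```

(8, 6)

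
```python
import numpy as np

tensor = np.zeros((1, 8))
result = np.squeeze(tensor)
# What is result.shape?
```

(8,)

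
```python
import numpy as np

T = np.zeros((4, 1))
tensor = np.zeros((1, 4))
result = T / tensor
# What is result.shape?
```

(4, 4)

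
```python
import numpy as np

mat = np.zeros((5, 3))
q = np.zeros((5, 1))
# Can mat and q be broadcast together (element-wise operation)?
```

Yes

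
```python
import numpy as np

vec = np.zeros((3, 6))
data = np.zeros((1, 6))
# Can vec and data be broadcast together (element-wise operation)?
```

Yes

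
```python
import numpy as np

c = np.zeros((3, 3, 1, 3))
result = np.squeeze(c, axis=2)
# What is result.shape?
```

(3, 3, 3)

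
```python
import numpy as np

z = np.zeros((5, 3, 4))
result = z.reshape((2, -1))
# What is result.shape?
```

(2, 30)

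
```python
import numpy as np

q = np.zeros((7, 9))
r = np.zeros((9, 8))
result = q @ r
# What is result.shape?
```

(7, 8)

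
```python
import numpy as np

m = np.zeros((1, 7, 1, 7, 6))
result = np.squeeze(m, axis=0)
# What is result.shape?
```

(7, 1, 7, 6)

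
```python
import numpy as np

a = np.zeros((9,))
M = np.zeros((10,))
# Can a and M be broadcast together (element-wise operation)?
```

No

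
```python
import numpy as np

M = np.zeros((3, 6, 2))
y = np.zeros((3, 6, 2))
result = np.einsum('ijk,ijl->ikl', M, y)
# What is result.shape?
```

(3, 2, 2)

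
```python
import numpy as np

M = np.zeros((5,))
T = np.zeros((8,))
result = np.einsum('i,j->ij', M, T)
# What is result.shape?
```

(5, 8)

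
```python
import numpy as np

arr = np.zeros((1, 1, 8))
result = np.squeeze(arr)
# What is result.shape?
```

(8,)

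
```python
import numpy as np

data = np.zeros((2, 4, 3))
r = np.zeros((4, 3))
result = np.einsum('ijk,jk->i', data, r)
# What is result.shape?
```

(2,)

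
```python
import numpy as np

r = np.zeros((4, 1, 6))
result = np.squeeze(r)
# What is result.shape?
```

(4, 6)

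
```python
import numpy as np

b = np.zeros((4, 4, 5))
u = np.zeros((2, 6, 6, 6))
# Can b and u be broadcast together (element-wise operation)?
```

No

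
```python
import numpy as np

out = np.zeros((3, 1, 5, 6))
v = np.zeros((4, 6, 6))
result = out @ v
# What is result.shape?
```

(3, 4, 5, 6)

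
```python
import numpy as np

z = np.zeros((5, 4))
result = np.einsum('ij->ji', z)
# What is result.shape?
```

(4, 5)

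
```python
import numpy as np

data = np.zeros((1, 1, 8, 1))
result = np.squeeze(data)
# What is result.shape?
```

(8,)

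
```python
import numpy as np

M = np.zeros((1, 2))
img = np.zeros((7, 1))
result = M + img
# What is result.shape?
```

(7, 2)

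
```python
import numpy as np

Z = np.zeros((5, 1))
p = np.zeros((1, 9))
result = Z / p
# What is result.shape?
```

(5, 9)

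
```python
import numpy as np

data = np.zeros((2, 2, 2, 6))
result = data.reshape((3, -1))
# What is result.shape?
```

(3, 16)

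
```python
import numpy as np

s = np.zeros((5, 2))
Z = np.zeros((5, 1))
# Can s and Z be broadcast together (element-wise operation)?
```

Yes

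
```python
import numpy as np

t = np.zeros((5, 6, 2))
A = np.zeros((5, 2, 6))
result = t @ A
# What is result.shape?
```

(5, 6, 6)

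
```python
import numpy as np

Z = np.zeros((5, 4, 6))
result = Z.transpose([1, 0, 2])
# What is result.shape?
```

(4, 5, 6)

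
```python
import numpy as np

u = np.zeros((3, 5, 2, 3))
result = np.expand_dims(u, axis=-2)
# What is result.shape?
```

(3, 5, 2, 1, 3)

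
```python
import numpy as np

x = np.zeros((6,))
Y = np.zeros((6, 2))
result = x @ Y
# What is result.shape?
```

(2,)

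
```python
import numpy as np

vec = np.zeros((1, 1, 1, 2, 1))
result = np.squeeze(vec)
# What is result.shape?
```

(2,)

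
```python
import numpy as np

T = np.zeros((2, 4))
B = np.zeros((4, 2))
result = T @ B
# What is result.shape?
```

(2, 2)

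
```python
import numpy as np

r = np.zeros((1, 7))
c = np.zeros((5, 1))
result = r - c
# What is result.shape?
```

(5, 7)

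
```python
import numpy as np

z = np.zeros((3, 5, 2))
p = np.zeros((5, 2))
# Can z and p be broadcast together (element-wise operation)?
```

Yes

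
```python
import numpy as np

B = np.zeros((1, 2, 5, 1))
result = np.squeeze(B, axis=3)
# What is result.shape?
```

(1, 2, 5)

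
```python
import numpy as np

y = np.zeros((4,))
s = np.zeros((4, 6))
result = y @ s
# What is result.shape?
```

(6,)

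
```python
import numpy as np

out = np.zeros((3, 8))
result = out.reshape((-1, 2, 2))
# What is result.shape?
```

(6, 2, 2)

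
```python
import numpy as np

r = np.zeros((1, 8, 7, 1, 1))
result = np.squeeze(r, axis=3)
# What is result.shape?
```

(1, 8, 7, 1)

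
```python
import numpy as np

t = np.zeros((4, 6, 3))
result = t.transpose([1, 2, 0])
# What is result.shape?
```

(6, 3, 4)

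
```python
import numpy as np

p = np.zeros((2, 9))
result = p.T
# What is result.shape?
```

(9, 2)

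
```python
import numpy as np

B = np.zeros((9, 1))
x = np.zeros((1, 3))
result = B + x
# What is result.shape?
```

(9, 3)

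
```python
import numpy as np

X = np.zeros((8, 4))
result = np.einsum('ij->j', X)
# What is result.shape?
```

(4,)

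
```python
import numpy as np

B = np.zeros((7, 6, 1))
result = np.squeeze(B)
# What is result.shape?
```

(7, 6)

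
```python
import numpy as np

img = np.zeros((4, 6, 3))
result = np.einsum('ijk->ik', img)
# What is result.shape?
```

(4, 3)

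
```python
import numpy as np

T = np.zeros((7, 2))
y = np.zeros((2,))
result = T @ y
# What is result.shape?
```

(7,)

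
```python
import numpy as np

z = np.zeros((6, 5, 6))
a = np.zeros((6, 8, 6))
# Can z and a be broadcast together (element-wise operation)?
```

No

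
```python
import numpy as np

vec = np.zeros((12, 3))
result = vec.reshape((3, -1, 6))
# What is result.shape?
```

(3, 2, 6)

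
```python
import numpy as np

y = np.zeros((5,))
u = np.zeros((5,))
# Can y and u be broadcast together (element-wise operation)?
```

Yes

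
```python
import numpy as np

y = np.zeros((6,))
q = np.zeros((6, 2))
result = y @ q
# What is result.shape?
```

(2,)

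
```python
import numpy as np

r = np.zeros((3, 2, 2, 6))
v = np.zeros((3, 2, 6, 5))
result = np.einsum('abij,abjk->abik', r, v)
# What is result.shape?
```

(3, 2, 2, 5)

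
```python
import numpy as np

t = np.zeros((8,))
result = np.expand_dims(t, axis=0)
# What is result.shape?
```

(1, 8)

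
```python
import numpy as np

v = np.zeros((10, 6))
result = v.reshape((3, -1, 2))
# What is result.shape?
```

(3, 10, 2)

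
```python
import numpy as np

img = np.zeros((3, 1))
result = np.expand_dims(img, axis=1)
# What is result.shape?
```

(3, 1, 1)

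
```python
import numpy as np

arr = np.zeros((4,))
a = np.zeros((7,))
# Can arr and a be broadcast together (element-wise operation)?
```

No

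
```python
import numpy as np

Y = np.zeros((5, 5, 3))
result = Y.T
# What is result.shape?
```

(3, 5, 5)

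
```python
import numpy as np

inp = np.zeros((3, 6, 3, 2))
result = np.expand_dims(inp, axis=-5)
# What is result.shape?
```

(1, 3, 6, 3, 2)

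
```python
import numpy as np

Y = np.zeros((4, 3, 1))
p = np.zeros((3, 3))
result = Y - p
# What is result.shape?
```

(4, 3, 3)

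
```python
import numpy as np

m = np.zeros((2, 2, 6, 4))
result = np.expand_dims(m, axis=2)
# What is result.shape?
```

(2, 2, 1, 6, 4)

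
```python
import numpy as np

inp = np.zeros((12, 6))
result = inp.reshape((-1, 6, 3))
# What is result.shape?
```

(4, 6, 3)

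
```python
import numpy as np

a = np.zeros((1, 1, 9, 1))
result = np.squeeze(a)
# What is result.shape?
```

(9,)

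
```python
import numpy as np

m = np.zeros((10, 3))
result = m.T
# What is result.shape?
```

(3, 10)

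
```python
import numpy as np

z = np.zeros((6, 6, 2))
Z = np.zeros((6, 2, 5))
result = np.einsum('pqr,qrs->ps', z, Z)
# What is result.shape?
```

(6, 5)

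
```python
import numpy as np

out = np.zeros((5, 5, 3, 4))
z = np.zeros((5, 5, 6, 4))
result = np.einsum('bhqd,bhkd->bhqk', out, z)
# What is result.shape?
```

(5, 5, 3, 6)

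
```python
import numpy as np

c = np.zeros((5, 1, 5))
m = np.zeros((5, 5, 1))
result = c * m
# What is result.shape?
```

(5, 5, 5)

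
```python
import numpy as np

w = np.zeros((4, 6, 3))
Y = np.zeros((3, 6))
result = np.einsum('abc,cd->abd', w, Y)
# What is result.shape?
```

(4, 6, 6)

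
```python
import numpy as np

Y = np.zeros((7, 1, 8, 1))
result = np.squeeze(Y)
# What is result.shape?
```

(7, 8)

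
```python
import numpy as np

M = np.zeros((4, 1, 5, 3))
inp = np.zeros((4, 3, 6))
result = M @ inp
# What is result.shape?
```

(4, 4, 5, 6)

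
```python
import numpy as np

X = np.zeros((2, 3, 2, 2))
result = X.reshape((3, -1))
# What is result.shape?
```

(3, 8)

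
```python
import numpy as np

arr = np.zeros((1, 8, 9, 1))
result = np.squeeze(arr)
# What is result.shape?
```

(8, 9)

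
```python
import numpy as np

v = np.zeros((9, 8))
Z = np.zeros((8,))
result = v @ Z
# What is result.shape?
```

(9,)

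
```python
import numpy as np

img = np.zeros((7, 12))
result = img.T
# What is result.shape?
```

(12, 7)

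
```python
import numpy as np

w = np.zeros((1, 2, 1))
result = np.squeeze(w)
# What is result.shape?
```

(2,)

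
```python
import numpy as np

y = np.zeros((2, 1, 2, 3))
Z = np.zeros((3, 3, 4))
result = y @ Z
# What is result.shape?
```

(2, 3, 2, 4)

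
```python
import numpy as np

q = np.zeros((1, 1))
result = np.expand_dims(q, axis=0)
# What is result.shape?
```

(1, 1, 1)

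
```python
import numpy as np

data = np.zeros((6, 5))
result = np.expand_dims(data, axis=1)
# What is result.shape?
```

(6, 1, 5)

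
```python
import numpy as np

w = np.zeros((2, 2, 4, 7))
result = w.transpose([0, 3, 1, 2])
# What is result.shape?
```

(2, 7, 2, 4)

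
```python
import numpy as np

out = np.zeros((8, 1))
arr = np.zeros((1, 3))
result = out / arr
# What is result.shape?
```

(8, 3)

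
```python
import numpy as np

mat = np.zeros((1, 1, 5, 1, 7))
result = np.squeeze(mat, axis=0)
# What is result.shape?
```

(1, 5, 1, 7)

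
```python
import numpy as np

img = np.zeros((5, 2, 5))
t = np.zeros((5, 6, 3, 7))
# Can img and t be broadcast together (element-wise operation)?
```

No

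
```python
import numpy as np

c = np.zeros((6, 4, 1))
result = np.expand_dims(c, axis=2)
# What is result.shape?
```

(6, 4, 1, 1)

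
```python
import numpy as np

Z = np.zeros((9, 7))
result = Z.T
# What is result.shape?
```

(7, 9)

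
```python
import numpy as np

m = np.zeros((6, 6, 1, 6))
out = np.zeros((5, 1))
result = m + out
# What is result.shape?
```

(6, 6, 5, 6)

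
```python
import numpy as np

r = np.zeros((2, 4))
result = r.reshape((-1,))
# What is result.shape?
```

(8,)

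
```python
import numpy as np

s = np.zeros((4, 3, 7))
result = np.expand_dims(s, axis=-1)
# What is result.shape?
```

(4, 3, 7, 1)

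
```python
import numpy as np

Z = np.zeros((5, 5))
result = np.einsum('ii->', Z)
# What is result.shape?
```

()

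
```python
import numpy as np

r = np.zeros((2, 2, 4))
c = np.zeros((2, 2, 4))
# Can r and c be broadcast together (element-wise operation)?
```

Yes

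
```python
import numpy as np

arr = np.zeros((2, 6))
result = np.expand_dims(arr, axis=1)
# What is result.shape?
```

(2, 1, 6)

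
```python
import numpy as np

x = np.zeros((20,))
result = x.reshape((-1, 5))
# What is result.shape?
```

(4, 5)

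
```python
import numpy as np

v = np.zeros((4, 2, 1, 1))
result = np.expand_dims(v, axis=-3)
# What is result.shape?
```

(4, 2, 1, 1, 1)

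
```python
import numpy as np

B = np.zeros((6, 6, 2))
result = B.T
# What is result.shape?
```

(2, 6, 6)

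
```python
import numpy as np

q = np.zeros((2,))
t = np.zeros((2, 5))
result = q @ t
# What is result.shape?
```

(5,)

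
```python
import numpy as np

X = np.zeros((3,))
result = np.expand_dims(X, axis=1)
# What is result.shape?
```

(3, 1)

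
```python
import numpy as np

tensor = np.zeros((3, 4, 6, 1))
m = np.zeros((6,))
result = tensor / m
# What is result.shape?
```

(3, 4, 6, 6)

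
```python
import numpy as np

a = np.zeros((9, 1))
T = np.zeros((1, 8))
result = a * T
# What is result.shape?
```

(9, 8)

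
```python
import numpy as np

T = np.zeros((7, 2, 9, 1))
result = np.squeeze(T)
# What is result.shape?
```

(7, 2, 9)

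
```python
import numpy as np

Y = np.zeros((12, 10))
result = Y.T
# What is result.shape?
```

(10, 12)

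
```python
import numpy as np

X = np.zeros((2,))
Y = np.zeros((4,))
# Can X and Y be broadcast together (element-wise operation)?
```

No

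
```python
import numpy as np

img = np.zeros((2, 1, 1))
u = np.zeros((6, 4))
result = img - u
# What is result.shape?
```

(2, 6, 4)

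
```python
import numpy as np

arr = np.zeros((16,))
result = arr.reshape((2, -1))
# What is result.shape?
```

(2, 8)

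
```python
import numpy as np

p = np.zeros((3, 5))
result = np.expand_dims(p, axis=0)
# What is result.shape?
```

(1, 3, 5)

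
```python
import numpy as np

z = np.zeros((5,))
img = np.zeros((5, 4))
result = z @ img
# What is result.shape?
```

(4,)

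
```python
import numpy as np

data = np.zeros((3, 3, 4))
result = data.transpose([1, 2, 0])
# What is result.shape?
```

(3, 4, 3)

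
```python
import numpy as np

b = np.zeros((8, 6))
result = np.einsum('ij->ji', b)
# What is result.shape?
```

(6, 8)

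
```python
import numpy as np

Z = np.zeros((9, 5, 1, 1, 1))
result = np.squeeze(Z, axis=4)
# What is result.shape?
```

(9, 5, 1, 1)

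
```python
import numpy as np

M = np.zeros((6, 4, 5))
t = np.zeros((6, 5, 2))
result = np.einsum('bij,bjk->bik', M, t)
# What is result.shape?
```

(6, 4, 2)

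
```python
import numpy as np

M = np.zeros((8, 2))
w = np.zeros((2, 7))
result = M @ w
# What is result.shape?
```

(8, 7)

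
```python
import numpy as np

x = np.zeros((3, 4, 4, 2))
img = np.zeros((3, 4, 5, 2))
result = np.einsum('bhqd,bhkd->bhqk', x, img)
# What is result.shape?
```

(3, 4, 4, 5)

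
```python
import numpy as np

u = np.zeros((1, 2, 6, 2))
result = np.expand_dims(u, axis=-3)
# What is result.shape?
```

(1, 2, 1, 6, 2)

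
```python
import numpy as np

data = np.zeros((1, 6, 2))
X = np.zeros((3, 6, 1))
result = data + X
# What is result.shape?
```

(3, 6, 2)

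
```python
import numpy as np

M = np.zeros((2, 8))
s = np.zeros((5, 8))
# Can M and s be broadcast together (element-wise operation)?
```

No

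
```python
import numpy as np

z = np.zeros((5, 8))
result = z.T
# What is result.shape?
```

(8, 5)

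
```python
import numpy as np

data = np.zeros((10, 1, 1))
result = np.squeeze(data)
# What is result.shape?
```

(10,)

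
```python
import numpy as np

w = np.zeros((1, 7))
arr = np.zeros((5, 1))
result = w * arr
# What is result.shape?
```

(5, 7)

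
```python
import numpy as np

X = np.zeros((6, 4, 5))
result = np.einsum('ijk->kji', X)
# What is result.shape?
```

(5, 4, 6)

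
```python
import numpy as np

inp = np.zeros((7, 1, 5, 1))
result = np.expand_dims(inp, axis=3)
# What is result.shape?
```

(7, 1, 5, 1, 1)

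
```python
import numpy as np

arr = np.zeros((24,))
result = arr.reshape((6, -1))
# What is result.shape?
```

(6, 4)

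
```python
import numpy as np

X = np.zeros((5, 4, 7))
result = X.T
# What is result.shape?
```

(7, 4, 5)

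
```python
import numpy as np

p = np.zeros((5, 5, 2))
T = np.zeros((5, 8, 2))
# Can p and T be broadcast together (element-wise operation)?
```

No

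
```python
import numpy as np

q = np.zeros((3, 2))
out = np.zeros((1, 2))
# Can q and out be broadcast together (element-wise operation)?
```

Yes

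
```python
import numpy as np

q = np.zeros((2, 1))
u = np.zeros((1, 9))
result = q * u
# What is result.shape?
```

(2, 9)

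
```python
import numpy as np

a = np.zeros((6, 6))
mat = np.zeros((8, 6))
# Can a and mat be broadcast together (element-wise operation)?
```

No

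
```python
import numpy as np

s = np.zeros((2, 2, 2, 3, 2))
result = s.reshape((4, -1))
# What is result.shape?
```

(4, 12)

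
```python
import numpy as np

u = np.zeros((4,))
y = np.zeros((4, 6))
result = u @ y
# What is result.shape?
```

(6,)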